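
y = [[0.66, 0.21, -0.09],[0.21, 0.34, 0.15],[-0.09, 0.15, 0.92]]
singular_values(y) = [0.96, 0.76, 0.19]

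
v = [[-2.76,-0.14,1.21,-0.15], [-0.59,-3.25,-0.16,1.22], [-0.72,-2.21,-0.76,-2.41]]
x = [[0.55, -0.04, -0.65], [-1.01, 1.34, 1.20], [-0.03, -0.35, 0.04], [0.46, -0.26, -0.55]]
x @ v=[[-1.03, 1.49, 1.17, 1.44], [1.13, -6.87, -2.35, -1.11], [0.26, 1.05, -0.01, -0.52], [-0.72, 2.00, 1.02, 0.94]]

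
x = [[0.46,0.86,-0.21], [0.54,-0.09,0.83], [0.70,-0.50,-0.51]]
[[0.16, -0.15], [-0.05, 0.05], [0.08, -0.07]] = x @ [[0.1, -0.09], [0.10, -0.1], [-0.12, 0.11]]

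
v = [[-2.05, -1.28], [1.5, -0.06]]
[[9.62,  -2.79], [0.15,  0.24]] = v @ [[-0.19, 0.23], [-7.21, 1.81]]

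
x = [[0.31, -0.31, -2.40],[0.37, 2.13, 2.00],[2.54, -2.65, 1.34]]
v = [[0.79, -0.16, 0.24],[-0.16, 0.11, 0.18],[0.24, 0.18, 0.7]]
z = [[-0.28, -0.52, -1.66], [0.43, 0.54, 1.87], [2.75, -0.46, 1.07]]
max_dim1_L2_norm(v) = 0.84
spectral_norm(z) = 3.44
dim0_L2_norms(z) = [2.8, 0.88, 2.72]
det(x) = 16.44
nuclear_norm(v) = 1.61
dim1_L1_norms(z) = [2.46, 2.84, 4.28]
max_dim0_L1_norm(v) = 1.19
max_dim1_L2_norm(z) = 2.99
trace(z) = 1.33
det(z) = -0.04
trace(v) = 1.60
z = x @ v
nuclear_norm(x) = 8.70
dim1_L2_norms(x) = [2.44, 2.95, 3.91]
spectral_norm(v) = 0.99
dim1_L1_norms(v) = [1.19, 0.45, 1.12]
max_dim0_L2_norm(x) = 3.41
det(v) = -0.00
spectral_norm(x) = 3.98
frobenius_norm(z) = 4.00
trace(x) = 3.78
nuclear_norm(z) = 5.49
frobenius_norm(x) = 5.47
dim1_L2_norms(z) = [1.76, 1.99, 2.99]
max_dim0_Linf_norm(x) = 2.65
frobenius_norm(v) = 1.17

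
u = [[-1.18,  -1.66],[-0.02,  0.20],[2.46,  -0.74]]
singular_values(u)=[2.73, 1.83]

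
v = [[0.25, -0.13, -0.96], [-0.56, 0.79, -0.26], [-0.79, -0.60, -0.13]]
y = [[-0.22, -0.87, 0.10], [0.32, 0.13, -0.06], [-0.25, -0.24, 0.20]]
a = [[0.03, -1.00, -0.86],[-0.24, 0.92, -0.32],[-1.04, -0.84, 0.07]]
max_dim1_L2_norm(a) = 1.34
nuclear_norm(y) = 1.43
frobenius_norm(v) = 1.73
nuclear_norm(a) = 3.50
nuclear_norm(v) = 3.00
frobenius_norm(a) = 2.13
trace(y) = 0.11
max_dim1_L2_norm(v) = 1.0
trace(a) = 1.02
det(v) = -1.00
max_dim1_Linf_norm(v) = 0.96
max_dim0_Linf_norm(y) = 0.87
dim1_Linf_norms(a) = [1.0, 0.92, 1.04]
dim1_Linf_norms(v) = [0.96, 0.79, 0.79]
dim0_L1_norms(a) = [1.31, 2.76, 1.25]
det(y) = 0.04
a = y + v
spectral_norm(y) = 0.99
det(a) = -1.35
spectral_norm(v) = 1.01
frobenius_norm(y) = 1.05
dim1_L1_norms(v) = [1.34, 1.61, 1.52]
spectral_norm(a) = 1.70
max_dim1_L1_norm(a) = 1.95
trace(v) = 0.91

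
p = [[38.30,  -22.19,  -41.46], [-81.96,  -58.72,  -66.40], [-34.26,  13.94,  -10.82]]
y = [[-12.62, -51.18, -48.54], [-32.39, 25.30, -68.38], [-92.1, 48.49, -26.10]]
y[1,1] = 25.3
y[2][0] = -92.1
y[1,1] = 25.3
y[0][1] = -51.18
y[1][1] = 25.3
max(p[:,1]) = 13.94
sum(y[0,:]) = -112.34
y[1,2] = -68.38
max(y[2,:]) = 48.49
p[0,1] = -22.19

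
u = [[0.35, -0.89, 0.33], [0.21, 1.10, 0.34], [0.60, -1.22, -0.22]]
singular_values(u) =[1.93, 0.65, 0.37]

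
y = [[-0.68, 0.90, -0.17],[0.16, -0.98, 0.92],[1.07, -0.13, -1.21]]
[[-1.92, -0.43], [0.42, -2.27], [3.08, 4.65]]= y @ [[0.78, 1.72], [-1.86, 0.38], [-1.66, -2.36]]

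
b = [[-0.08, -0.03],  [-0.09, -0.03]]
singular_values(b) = [0.13, 0.0]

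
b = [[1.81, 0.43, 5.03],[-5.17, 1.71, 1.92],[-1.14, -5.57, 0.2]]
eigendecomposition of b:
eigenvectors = [[-0.62+0.00j, (-0.26-0.46j), -0.26+0.46j], [0.60+0.00j, (0.17-0.54j), (0.17+0.54j)], [-0.50+0.00j, (0.63+0j), 0.63-0.00j]]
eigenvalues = [(5.46+0j), (-0.87+5.58j), (-0.87-5.58j)]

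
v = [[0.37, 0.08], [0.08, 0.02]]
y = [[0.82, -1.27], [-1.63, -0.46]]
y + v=[[1.19,-1.19], [-1.55,-0.44]]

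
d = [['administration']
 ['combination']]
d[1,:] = ['combination']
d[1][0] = 'combination'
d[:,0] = ['administration', 'combination']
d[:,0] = ['administration', 'combination']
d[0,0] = 'administration'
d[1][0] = 'combination'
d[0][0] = 'administration'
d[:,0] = ['administration', 'combination']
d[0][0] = 'administration'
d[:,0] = ['administration', 'combination']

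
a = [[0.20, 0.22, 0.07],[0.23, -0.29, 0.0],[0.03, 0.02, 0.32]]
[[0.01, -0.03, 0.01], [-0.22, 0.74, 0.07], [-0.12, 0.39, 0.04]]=a @ [[-0.37, 1.19, 0.13], [0.48, -1.61, -0.13], [-0.37, 1.2, 0.13]]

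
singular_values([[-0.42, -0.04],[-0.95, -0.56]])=[1.17, 0.17]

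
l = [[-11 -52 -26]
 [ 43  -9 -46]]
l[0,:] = [-11, -52, -26]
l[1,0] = 43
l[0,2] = -26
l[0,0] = -11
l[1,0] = 43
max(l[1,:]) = 43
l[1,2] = -46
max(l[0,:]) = -11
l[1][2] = -46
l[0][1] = -52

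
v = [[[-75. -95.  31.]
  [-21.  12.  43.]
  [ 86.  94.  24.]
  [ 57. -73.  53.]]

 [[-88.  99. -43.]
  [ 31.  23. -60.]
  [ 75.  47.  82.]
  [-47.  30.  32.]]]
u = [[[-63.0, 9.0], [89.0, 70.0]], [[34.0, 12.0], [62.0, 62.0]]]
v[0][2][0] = 86.0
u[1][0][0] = 34.0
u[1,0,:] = [34.0, 12.0]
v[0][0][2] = 31.0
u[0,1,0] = 89.0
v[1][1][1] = 23.0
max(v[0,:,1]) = 94.0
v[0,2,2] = 24.0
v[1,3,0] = -47.0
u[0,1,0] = 89.0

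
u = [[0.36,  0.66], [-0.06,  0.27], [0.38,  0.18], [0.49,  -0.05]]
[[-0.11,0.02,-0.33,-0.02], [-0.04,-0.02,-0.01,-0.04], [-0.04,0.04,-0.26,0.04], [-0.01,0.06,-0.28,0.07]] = u@[[-0.04, 0.12, -0.6, 0.14], [-0.14, -0.04, -0.18, -0.1]]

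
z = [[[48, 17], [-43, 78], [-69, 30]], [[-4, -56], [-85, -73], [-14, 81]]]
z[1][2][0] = -14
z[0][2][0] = -69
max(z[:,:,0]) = 48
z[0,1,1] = 78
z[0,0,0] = 48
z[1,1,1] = -73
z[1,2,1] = 81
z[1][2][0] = -14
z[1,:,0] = [-4, -85, -14]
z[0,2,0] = -69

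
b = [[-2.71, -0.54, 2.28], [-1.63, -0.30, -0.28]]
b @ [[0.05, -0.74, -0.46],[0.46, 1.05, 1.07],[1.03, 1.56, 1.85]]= [[1.96, 5.0, 4.89], [-0.51, 0.45, -0.09]]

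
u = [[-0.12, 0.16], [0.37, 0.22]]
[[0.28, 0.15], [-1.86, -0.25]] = u@ [[-4.20, -0.85], [-1.39, 0.31]]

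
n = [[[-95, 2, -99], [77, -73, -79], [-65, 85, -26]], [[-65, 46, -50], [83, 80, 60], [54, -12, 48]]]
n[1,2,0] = 54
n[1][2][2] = 48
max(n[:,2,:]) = 85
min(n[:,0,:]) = -99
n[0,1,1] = -73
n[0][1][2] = -79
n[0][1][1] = -73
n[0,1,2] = -79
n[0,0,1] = 2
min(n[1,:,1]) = -12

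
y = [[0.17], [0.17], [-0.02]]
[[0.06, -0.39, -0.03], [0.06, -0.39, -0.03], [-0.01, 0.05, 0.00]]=y @ [[0.33, -2.29, -0.15]]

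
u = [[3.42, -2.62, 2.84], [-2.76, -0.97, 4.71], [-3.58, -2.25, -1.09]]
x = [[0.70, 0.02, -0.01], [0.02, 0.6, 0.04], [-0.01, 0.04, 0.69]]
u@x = [[2.31, -1.39, 1.82],[-2.0, -0.45, 3.24],[-2.54, -1.47, -0.81]]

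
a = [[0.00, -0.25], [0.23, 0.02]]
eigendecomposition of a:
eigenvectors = [[0.72+0.00j, 0.72-0.00j],[-0.03-0.69j, (-0.03+0.69j)]]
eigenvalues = [(0.01+0.24j), (0.01-0.24j)]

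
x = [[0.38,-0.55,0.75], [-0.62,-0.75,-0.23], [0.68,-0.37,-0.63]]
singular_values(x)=[1.01, 1.0, 0.99]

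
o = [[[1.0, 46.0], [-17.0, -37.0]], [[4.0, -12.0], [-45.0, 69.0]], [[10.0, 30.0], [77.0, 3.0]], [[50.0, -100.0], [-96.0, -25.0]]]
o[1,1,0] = -45.0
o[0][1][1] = -37.0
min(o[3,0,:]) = -100.0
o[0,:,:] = [[1.0, 46.0], [-17.0, -37.0]]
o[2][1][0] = 77.0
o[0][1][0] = -17.0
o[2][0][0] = 10.0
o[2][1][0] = 77.0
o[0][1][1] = -37.0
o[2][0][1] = 30.0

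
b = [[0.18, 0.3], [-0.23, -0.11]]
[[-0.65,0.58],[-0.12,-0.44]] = b @ [[2.19, 1.39], [-3.47, 1.11]]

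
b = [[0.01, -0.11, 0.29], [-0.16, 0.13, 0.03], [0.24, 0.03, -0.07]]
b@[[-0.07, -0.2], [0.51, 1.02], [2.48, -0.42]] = [[0.66,-0.24], [0.15,0.15], [-0.18,0.01]]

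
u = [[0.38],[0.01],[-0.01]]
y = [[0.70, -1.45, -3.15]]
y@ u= [[0.28]]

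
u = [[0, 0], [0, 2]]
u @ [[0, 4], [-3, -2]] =[[0, 0], [-6, -4]]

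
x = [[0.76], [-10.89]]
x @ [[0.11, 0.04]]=[[0.08, 0.03], [-1.2, -0.44]]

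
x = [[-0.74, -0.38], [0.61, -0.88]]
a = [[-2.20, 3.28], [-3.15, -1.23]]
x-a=[[1.46,  -3.66], [3.76,  0.35]]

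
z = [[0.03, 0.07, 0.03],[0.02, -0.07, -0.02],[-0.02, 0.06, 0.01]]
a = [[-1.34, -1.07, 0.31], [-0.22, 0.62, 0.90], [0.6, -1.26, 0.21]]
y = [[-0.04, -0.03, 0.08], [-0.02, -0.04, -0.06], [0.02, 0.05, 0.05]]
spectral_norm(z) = 0.12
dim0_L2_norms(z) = [0.04, 0.12, 0.04]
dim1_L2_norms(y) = [0.09, 0.07, 0.07]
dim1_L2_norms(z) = [0.08, 0.08, 0.06]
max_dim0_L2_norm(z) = 0.12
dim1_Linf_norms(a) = [1.34, 0.9, 1.26]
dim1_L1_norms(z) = [0.13, 0.11, 0.09]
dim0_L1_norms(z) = [0.07, 0.2, 0.06]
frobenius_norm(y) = 0.14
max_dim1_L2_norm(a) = 1.74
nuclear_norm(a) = 4.17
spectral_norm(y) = 0.12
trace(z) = -0.03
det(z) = 0.00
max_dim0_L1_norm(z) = 0.2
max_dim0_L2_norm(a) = 1.77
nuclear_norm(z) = 0.17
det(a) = -2.35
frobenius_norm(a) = 2.50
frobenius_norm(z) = 0.13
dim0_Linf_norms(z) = [0.03, 0.07, 0.03]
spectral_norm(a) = 1.84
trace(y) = -0.03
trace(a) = -0.51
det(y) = -0.00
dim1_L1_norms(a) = [2.72, 1.74, 2.07]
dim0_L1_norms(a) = [2.16, 2.95, 1.42]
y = z @ a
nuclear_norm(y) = 0.20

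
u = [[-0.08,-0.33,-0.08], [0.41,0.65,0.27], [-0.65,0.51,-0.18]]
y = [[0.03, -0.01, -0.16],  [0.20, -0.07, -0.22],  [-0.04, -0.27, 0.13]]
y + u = [[-0.05, -0.34, -0.24], [0.61, 0.58, 0.05], [-0.69, 0.24, -0.05]]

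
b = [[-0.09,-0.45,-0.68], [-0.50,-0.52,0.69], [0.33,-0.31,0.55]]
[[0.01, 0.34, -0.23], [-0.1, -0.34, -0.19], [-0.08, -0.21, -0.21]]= b @ [[-0.01,0.10,-0.15], [0.09,-0.06,0.52], [-0.08,-0.47,0.01]]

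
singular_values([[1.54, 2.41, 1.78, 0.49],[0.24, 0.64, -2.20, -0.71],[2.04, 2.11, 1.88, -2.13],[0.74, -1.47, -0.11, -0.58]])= [5.04, 2.51, 2.13, 0.93]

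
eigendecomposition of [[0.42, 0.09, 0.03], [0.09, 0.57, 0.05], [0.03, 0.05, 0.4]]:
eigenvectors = [[0.42, 0.84, 0.34], [0.87, -0.27, -0.40], [0.25, -0.47, 0.85]]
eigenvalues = [0.63, 0.37, 0.39]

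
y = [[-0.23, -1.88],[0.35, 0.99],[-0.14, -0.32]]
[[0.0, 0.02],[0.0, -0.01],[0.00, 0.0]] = y @ [[0.0, -0.00], [0.00, -0.01]]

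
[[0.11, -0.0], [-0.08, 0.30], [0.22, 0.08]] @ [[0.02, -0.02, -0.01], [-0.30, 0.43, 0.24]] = [[0.00, -0.00, -0.0],[-0.09, 0.13, 0.07],[-0.02, 0.03, 0.02]]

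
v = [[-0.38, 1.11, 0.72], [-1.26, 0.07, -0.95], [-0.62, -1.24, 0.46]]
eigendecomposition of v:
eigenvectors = [[-0.69+0.00j, -0.69-0.00j, -0.03+0.00j], [(0.03-0.55j), (0.03+0.55j), (-0.58+0j)], [0.17-0.43j, (0.17+0.43j), 0.82+0.00j]]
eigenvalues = [(-0.6+1.33j), (-0.6-1.33j), (1.36+0j)]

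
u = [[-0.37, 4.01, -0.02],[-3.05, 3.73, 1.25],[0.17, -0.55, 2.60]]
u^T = [[-0.37, -3.05, 0.17], [4.01, 3.73, -0.55], [-0.02, 1.25, 2.60]]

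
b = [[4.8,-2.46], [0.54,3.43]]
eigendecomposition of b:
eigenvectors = [[(0.91+0j), 0.91-0.00j],[(0.25-0.34j), (0.25+0.34j)]]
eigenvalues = [(4.11+0.93j), (4.11-0.93j)]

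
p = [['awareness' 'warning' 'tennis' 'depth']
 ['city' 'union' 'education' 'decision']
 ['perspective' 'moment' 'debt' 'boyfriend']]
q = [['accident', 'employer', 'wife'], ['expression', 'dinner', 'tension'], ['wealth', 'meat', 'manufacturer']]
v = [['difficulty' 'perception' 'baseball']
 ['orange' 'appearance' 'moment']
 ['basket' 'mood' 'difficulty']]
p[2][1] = 'moment'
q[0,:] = ['accident', 'employer', 'wife']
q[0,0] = 'accident'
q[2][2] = 'manufacturer'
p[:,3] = ['depth', 'decision', 'boyfriend']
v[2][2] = 'difficulty'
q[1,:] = ['expression', 'dinner', 'tension']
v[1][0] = 'orange'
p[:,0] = ['awareness', 'city', 'perspective']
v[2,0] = 'basket'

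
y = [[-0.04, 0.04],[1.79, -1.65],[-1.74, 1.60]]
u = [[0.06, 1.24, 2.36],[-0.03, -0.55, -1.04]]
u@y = [[-1.89, 1.73], [0.83, -0.76]]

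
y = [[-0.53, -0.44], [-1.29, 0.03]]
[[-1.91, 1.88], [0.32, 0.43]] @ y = [[-1.41, 0.90], [-0.72, -0.13]]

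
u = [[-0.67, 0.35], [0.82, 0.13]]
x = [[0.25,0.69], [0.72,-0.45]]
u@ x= [[0.08, -0.62], [0.30, 0.51]]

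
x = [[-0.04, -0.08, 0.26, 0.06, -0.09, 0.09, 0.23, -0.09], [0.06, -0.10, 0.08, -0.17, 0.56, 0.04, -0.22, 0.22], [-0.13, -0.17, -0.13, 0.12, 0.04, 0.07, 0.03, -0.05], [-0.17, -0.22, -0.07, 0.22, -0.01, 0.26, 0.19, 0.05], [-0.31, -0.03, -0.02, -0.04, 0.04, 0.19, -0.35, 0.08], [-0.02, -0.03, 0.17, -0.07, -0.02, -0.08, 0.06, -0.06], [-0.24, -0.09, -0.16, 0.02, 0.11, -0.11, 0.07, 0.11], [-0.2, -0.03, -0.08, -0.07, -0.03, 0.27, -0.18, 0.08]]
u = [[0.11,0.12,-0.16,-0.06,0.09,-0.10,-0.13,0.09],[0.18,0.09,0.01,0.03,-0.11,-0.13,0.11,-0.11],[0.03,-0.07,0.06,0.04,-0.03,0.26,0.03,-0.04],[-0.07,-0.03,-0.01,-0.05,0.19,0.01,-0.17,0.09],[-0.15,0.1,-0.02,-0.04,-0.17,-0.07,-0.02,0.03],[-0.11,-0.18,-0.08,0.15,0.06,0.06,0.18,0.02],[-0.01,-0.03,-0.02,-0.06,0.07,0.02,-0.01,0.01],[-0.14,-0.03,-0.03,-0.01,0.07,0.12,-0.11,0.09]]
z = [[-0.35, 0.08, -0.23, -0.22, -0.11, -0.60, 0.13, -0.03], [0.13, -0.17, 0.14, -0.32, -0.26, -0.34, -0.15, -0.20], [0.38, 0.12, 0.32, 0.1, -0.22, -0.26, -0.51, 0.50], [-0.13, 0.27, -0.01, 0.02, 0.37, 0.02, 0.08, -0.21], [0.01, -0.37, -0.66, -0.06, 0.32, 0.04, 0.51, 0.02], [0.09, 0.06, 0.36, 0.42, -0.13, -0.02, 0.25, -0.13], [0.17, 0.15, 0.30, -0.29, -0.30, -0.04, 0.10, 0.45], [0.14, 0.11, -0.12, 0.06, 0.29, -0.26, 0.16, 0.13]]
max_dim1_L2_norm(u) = 0.34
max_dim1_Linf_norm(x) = 0.56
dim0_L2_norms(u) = [0.32, 0.27, 0.19, 0.19, 0.32, 0.34, 0.32, 0.2]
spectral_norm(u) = 0.48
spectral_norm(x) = 0.78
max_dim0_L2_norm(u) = 0.34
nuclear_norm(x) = 2.86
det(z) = 0.00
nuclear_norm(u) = 1.72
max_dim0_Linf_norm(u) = 0.26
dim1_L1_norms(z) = [1.75, 1.71, 2.41, 1.11, 1.99, 1.46, 1.8, 1.27]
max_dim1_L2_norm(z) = 0.97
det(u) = 0.00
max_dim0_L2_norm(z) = 0.92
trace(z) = 0.35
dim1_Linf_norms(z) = [0.6, 0.34, 0.51, 0.37, 0.66, 0.42, 0.45, 0.29]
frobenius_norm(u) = 0.78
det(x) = 0.00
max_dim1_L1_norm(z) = 2.41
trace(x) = 0.06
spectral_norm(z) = 1.36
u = z @ x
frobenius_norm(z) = 2.08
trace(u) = 0.18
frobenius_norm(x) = 1.25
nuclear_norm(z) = 5.07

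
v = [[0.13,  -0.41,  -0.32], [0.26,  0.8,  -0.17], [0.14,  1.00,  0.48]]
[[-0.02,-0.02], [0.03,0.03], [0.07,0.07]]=v @ [[0.09, 0.11], [0.02, 0.02], [0.07, 0.08]]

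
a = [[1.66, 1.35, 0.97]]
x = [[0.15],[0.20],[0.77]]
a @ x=[[1.27]]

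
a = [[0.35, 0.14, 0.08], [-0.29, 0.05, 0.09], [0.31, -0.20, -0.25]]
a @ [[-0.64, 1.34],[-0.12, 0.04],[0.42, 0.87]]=[[-0.21, 0.54], [0.22, -0.31], [-0.28, 0.19]]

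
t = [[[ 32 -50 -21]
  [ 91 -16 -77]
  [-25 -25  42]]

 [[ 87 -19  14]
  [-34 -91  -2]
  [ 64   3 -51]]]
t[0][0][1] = -50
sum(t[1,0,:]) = 82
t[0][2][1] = -25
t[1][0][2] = 14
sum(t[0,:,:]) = -49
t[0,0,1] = -50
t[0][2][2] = 42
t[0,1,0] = 91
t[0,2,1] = -25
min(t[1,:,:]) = -91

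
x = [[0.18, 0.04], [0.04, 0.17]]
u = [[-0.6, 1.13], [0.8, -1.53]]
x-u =[[0.78, -1.09], [-0.76, 1.70]]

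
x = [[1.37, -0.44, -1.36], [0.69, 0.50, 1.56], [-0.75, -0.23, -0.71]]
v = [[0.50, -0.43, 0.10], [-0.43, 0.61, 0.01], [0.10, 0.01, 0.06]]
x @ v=[[0.74, -0.87, 0.05],[0.29, 0.02, 0.17],[-0.35, 0.18, -0.12]]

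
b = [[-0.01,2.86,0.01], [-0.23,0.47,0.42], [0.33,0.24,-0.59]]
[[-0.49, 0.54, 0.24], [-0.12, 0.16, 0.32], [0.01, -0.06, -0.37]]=b@[[-0.06, 0.14, -0.30], [-0.17, 0.19, 0.08], [-0.12, 0.25, 0.5]]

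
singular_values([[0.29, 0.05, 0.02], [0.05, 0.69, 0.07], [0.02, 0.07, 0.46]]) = [0.72, 0.44, 0.28]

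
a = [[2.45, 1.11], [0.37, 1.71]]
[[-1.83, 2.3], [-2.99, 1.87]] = a@[[0.05, 0.49], [-1.76, 0.99]]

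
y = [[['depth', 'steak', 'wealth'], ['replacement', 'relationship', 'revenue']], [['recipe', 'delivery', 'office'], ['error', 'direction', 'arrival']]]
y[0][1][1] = 'relationship'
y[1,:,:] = [['recipe', 'delivery', 'office'], ['error', 'direction', 'arrival']]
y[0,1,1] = 'relationship'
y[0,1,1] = 'relationship'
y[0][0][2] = 'wealth'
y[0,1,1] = 'relationship'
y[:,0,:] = [['depth', 'steak', 'wealth'], ['recipe', 'delivery', 'office']]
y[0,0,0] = 'depth'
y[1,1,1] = 'direction'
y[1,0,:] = ['recipe', 'delivery', 'office']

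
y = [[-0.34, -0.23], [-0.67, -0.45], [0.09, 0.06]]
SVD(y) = [[-0.45, 0.86],[-0.89, -0.39],[0.12, 0.34]] @ diag([0.9119201327528462, 0.0012928573127298372]) @ [[0.83, 0.56], [0.56, -0.83]]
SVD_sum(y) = [[-0.34, -0.23], [-0.67, -0.45], [0.09, 0.06]] + [[0.00, -0.00], [-0.0, 0.00], [0.00, -0.0]]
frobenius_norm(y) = 0.91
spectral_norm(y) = 0.91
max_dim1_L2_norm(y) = 0.81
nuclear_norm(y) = 0.91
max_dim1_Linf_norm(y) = 0.67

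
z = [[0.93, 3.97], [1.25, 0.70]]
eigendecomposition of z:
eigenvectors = [[0.88, -0.86], [0.47, 0.51]]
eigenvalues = [3.05, -1.42]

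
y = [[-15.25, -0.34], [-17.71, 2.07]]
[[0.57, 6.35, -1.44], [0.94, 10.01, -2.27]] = y@ [[-0.04, -0.44, 0.1], [0.11, 1.07, -0.24]]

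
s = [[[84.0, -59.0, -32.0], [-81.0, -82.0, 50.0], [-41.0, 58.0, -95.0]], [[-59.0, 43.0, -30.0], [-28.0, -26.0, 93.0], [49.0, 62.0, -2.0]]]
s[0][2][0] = -41.0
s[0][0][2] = -32.0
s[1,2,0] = 49.0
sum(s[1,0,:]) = -46.0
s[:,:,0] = [[84.0, -81.0, -41.0], [-59.0, -28.0, 49.0]]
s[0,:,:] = [[84.0, -59.0, -32.0], [-81.0, -82.0, 50.0], [-41.0, 58.0, -95.0]]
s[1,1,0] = -28.0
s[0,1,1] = -82.0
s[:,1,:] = [[-81.0, -82.0, 50.0], [-28.0, -26.0, 93.0]]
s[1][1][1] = -26.0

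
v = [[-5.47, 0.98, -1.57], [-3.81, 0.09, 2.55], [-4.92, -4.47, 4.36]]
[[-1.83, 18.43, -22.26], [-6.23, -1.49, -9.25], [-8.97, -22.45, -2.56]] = v@[[0.71, -1.75, 3.35], [-0.12, 3.7, -1.71], [-1.38, -3.33, 1.44]]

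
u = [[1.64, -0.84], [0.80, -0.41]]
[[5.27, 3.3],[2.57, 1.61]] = u @[[2.29, 0.95], [-1.8, -2.07]]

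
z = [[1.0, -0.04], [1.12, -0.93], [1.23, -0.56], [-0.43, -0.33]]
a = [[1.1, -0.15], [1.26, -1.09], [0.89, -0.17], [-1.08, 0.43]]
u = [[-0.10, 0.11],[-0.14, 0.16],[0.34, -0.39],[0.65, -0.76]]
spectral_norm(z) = 2.17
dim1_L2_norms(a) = [1.11, 1.67, 0.91, 1.16]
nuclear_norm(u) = 1.16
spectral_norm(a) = 2.41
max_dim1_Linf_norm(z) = 1.23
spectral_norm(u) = 1.16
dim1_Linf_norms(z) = [1.0, 1.12, 1.23, 0.43]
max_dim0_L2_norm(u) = 0.88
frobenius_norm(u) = 1.16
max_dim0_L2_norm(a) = 2.18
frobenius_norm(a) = 2.49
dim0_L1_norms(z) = [3.78, 1.86]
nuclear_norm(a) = 3.02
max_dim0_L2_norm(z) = 1.99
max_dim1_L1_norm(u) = 1.41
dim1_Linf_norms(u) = [0.11, 0.16, 0.39, 0.76]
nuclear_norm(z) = 2.89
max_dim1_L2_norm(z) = 1.46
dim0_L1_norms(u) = [1.23, 1.42]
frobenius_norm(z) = 2.29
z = a + u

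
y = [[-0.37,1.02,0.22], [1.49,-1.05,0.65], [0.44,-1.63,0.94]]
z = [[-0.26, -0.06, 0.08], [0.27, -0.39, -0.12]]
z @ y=[[0.04, -0.33, -0.02], [-0.73, 0.88, -0.31]]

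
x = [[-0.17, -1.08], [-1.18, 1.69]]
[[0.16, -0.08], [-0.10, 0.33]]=x @ [[-0.1, -0.14], [-0.13, 0.10]]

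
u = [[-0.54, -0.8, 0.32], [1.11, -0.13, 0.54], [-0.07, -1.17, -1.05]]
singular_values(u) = [1.72, 1.15, 0.88]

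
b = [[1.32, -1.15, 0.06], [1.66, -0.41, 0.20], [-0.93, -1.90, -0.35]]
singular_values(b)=[2.39, 2.22, 0.0]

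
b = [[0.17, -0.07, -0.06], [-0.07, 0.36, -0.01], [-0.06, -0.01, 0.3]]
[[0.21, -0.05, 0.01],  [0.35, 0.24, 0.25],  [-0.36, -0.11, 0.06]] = b@[[1.41, -0.15, 0.49], [1.22, 0.62, 0.81], [-0.89, -0.39, 0.32]]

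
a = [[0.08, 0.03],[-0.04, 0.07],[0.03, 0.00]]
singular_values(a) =[0.09, 0.08]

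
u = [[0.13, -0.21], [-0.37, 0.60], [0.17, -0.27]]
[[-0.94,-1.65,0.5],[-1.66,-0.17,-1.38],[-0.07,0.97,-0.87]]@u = [[0.57,-0.93],  [-0.39,0.62],  [-0.52,0.83]]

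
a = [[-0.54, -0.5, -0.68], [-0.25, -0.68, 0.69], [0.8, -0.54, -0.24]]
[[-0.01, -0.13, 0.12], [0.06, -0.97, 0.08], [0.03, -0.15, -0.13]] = a @ [[0.02, 0.19, -0.19], [-0.05, 0.8, -0.04], [0.04, -0.55, 0.01]]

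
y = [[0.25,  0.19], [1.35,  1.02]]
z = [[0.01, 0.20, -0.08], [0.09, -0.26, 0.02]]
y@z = [[0.02,0.0,-0.02], [0.11,0.00,-0.09]]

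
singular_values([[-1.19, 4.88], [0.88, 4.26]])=[6.49, 1.44]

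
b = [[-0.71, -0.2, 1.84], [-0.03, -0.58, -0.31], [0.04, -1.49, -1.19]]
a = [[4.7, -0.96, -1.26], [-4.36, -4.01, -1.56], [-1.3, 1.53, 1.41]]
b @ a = [[-4.86,  4.30,  3.8], [2.79,  1.88,  0.51], [8.23,  4.12,  0.6]]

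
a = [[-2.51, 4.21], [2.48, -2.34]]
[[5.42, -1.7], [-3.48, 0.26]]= a @ [[-0.43, -0.63], [1.03, -0.78]]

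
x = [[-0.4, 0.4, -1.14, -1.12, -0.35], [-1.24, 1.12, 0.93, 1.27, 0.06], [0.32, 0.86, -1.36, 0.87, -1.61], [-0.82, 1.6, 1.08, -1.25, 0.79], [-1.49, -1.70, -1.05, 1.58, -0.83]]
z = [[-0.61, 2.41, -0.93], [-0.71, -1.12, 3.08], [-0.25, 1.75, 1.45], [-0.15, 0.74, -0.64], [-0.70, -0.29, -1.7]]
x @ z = [[0.66, -4.13, 1.26], [-0.50, -1.69, 5.04], [0.53, -1.46, 2.56], [-1.27, -3.03, 6.71], [2.72, -2.11, -4.97]]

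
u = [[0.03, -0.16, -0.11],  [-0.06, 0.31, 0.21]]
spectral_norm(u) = 0.43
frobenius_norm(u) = 0.43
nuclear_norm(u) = 0.43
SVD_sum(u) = [[0.03, -0.16, -0.11],[-0.06, 0.31, 0.21]] + [[-0.0, 0.0, -0.00], [-0.0, 0.00, -0.00]]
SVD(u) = [[-0.46, 0.89], [0.89, 0.46]] @ diag([0.42708037008669636, 0.0015354108930295256]) @ [[-0.16, 0.82, 0.56], [-0.63, 0.35, -0.69]]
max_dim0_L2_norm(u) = 0.35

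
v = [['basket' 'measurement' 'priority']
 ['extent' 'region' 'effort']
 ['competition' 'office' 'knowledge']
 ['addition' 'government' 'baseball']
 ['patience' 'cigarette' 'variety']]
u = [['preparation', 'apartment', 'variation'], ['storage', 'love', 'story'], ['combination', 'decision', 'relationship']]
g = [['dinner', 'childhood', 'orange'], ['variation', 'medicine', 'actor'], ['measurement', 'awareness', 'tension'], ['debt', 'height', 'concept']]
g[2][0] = 'measurement'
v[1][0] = 'extent'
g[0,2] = 'orange'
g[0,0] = 'dinner'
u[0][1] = 'apartment'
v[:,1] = ['measurement', 'region', 'office', 'government', 'cigarette']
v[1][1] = 'region'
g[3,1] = 'height'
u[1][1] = 'love'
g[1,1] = 'medicine'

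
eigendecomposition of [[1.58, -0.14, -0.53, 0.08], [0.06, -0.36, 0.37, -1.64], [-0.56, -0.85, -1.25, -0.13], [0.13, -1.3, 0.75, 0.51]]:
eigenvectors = [[0.12+0.02j, (0.12-0.02j), (0.95+0j), 0.95-0.00j], [0.08-0.57j, (0.08+0.57j), (0.08-0.12j), (0.08+0.12j)], [0.69+0.00j, (0.69-0j), (-0.2+0.03j), -0.20-0.03j], [-0.06-0.41j, -0.06+0.41j, (-0.11+0.16j), -0.11-0.16j]]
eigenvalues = [(-1.43+0.77j), (-1.43-0.77j), (1.67+0.01j), (1.67-0.01j)]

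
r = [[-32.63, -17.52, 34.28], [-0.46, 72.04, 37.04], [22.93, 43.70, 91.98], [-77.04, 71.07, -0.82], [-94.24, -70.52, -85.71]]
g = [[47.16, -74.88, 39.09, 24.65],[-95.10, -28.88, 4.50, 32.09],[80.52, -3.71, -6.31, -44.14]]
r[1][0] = -0.46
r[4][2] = -85.71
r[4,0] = -94.24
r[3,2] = -0.82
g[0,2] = 39.09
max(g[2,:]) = 80.52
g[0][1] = -74.88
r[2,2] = 91.98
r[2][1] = 43.7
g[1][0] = -95.1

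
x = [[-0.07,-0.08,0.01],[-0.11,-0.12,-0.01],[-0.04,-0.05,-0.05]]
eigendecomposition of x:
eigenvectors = [[0.48, 0.74, -0.19], [0.78, -0.67, 0.17], [0.41, 0.07, 0.97]]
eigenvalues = [-0.19, 0.0, -0.05]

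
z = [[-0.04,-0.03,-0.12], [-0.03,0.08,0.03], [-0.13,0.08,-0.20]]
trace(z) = -0.16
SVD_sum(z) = [[-0.06, 0.03, -0.1],  [-0.00, 0.0, -0.01],  [-0.12, 0.06, -0.21]] + [[0.02,-0.06,-0.03], [-0.02,0.08,0.04], [-0.01,0.02,0.01]] + [[-0.0,-0.0,0.0], [-0.0,-0.0,0.00], [0.00,0.00,-0.00]]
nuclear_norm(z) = 0.39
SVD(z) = [[-0.41,  0.56,  -0.72], [-0.03,  -0.8,  -0.6], [-0.91,  -0.23,  0.35]] @ diag([0.2749577409534609, 0.11310495436957248, 0.002347336112794006]) @ [[0.49, -0.23, 0.84], [0.28, -0.87, -0.4], [0.82, 0.43, -0.37]]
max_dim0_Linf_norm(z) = 0.2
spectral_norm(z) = 0.27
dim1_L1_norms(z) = [0.19, 0.14, 0.41]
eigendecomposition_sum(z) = [[-0.06, 0.02, -0.11], [0.00, -0.00, 0.01], [-0.11, 0.04, -0.21]] + [[-0.0,-0.00,0.0], [-0.00,-0.0,0.00], [0.00,0.00,-0.0]] + [[0.02, -0.05, -0.01],[-0.03, 0.08, 0.02],[-0.02, 0.04, 0.01]]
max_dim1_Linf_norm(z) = 0.2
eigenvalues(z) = [-0.27, -0.0, 0.11]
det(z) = 0.00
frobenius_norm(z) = 0.30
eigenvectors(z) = [[0.46,0.82,0.47], [-0.04,0.43,-0.79], [0.89,-0.37,-0.4]]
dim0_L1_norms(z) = [0.2, 0.19, 0.35]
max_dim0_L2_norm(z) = 0.24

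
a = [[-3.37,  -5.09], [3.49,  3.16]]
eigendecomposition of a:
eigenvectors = [[0.77+0.00j, 0.77-0.00j], [-0.49-0.40j, -0.49+0.40j]]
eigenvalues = [(-0.1+2.67j), (-0.1-2.67j)]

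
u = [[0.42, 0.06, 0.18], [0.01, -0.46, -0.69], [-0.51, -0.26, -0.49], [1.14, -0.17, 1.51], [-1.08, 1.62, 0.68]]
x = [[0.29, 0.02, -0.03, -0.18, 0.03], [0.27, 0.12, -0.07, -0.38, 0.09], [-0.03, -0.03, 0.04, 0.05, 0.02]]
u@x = [[0.13, 0.01, -0.01, -0.09, 0.02], [-0.1, -0.03, 0.00, 0.14, -0.05], [-0.2, -0.03, 0.01, 0.17, -0.05], [0.24, -0.04, 0.04, -0.07, 0.05], [0.10, 0.15, -0.05, -0.39, 0.13]]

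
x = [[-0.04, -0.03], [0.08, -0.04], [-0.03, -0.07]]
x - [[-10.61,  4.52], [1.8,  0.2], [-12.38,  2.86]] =[[10.57, -4.55], [-1.72, -0.24], [12.35, -2.93]]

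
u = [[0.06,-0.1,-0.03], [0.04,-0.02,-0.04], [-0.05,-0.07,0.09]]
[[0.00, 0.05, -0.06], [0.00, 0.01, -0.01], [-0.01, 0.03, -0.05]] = u@ [[0.03, 0.08, 0.22], [0.02, -0.43, 0.68], [-0.1, 0.04, 0.13]]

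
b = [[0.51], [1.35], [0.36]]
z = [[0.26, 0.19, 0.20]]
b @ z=[[0.13, 0.1, 0.10], [0.35, 0.26, 0.27], [0.09, 0.07, 0.07]]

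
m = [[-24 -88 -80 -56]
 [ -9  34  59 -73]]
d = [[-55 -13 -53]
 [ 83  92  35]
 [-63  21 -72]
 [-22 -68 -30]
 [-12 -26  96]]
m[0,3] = -56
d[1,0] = 83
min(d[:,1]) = -68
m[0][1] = -88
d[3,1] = -68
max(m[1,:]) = 59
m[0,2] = -80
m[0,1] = -88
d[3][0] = -22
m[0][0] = -24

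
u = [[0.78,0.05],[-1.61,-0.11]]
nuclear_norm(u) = 1.80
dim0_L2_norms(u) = [1.79, 0.12]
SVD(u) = [[-0.44,0.90], [0.90,0.44]] @ diag([1.793067556752532, 0.0029558283958909704]) @ [[-1.0, -0.07], [0.07, -1.0]]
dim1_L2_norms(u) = [0.78, 1.61]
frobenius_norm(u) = 1.79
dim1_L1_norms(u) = [0.83, 1.72]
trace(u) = 0.67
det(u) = -0.01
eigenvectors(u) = [[0.44, -0.06], [-0.9, 1.00]]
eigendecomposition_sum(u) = [[0.78,0.05], [-1.59,-0.1]] + [[0.0,0.0], [-0.02,-0.01]]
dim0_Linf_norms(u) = [1.61, 0.11]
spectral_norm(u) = 1.79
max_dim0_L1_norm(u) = 2.39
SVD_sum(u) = [[0.78,0.05], [-1.61,-0.11]] + [[0.00,-0.0], [0.0,-0.00]]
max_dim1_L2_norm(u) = 1.61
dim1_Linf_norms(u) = [0.78, 1.61]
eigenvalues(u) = [0.68, -0.01]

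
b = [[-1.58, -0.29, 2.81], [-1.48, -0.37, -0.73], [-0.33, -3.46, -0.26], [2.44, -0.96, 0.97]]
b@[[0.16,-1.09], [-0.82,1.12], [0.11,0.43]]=[[0.29, 2.61], [-0.01, 0.88], [2.76, -3.63], [1.28, -3.32]]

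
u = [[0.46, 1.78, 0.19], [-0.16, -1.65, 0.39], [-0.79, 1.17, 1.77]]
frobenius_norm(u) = 3.38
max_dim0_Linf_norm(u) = 1.78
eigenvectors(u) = [[0.3, 0.83, 0.57],[0.1, 0.04, -0.73],[0.95, 0.56, 0.37]]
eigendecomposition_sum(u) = [[-0.44, -0.0, 0.66], [-0.14, -0.0, 0.21], [-1.39, -0.01, 2.08]] + [[0.86, 0.5, -0.32], [0.04, 0.02, -0.01], [0.57, 0.33, -0.22]] + [[0.04, 1.29, -0.15], [-0.05, -1.67, 0.19], [0.03, 0.85, -0.10]]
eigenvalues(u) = [1.64, 0.66, -1.73]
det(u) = -1.88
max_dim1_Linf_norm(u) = 1.78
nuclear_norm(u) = 5.02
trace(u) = 0.58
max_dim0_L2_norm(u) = 2.69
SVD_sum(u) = [[-0.09, 1.58, 0.63], [0.07, -1.28, -0.51], [-0.09, 1.65, 0.66]] + [[0.32, 0.24, -0.55], [-0.45, -0.34, 0.78], [-0.66, -0.49, 1.14]] + [[0.23, -0.03, 0.12], [0.22, -0.03, 0.11], [-0.04, 0.01, -0.02]]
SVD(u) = [[0.6,-0.37,-0.71], [-0.49,0.53,-0.69], [0.63,0.76,0.14]] @ diag([2.820067293391576, 1.832185938229962, 0.3640263019281775]) @ [[-0.05, 0.93, 0.37], [-0.47, -0.35, 0.81], [-0.88, 0.13, -0.45]]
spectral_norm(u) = 2.82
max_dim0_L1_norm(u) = 4.6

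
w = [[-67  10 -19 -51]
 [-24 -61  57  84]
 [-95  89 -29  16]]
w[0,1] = 10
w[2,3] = 16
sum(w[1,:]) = 56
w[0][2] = -19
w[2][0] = -95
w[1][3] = 84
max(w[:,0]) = -24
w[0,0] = -67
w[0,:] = [-67, 10, -19, -51]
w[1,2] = 57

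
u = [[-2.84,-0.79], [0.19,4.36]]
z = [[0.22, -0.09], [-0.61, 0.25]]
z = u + [[3.06,0.70], [-0.80,-4.11]]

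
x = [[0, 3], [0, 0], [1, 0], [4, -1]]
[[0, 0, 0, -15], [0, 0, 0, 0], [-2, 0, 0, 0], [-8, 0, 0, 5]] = x @[[-2, 0, 0, 0], [0, 0, 0, -5]]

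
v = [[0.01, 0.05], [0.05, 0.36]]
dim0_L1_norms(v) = [0.06, 0.41]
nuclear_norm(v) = 0.37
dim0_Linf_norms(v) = [0.05, 0.36]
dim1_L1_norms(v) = [0.06, 0.41]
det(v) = 0.00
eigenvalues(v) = [0.0, 0.37]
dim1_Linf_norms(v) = [0.05, 0.36]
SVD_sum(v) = [[0.01, 0.05], [0.05, 0.36]] + [[0.00, -0.0], [-0.00, 0.00]]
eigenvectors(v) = [[-0.99, -0.14], [0.14, -0.99]]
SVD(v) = [[-0.14, -0.99], [-0.99, 0.14]] @ diag([0.36700274723201304, 0.002997252767987037]) @ [[-0.14, -0.99],  [-0.99, 0.14]]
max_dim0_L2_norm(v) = 0.36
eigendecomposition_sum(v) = [[0.00,-0.0], [-0.00,0.0]] + [[0.01, 0.05], [0.05, 0.36]]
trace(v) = 0.37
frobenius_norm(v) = 0.37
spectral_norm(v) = 0.37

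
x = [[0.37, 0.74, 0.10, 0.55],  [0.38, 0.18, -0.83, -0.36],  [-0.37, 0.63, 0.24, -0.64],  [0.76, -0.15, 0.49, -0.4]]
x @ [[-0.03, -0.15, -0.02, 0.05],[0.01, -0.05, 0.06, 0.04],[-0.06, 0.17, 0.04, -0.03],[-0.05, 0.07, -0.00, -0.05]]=[[-0.04, -0.04, 0.04, 0.02], [0.06, -0.23, -0.03, 0.07], [0.04, 0.02, 0.05, 0.03], [-0.03, -0.05, -0.0, 0.04]]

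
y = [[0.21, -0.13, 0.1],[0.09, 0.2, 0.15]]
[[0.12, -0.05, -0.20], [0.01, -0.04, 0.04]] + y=[[0.33, -0.18, -0.1], [0.10, 0.16, 0.19]]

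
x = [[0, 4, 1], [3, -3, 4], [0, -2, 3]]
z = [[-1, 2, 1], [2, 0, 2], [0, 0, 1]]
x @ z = [[8, 0, 9], [-9, 6, 1], [-4, 0, -1]]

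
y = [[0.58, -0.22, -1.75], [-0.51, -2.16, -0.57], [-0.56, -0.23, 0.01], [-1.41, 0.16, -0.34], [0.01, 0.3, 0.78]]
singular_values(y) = [2.53, 1.86, 1.41]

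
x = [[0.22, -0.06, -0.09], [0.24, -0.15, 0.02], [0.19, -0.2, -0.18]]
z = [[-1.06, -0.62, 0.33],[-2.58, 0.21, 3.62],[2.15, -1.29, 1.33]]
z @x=[[-0.32,0.09,0.02], [0.17,-0.6,-0.42], [0.42,-0.2,-0.46]]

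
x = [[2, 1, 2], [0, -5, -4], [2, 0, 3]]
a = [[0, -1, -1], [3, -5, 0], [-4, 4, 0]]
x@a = [[-5, 1, -2], [1, 9, 0], [-12, 10, -2]]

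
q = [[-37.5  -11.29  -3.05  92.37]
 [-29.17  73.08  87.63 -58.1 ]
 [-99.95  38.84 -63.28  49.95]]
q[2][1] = 38.84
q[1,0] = -29.17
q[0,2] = -3.05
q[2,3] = 49.95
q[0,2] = -3.05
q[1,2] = 87.63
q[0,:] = [-37.5, -11.29, -3.05, 92.37]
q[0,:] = [-37.5, -11.29, -3.05, 92.37]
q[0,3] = 92.37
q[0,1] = -11.29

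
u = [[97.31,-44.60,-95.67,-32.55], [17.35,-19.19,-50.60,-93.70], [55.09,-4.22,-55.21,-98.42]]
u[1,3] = -93.7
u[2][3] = -98.42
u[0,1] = -44.6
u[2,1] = -4.22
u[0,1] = -44.6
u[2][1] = -4.22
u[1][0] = 17.35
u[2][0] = 55.09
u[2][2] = -55.21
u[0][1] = -44.6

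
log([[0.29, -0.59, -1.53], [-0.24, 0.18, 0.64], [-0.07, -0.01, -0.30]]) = [[(-0.82+1.32j), (-0.84+1.97j), (-0.32+4.04j)],[(-0.64+0.98j), (-1.66+2.08j), (0.95-2.16j)],[0.10+0.12j, 0.26-0.13j, -0.96+2.88j]]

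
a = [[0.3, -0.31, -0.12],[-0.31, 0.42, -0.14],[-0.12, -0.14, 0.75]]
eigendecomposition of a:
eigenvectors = [[-0.74, -0.67, -0.02],[-0.63, 0.71, -0.33],[-0.24, 0.23, 0.94]]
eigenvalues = [0.0, 0.67, 0.8]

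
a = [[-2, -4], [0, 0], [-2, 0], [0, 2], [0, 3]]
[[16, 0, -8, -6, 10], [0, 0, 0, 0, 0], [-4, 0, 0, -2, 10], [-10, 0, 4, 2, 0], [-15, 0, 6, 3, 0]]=a @ [[2, 0, 0, 1, -5], [-5, 0, 2, 1, 0]]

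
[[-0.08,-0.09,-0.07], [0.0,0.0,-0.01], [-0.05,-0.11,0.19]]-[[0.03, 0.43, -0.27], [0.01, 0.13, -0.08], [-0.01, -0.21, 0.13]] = [[-0.11, -0.52, 0.2], [-0.01, -0.13, 0.07], [-0.04, 0.10, 0.06]]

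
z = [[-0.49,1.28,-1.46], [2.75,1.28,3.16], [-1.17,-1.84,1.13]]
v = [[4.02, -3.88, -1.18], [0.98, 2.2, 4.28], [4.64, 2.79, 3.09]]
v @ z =[[-11.26, 2.35, -19.46], [0.56, -3.8, 10.36], [1.78, 3.82, 5.53]]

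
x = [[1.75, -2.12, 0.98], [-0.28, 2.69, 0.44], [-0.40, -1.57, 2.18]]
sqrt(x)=[[1.32,-0.65,0.38], [-0.09,1.65,0.15], [-0.16,-0.53,1.52]]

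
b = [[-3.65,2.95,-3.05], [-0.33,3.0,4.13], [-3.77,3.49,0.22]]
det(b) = -26.50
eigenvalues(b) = [-6.55, 0.75, 5.37]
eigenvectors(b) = [[0.80, 0.67, -0.11], [-0.21, 0.67, -0.86], [0.56, -0.31, -0.50]]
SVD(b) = [[-0.68,0.46,-0.57], [-0.25,-0.88,-0.41], [-0.69,-0.13,0.71]] @ diag([7.354652492388678, 5.422384016814311, 0.6644834763918029]) @ [[0.7, -0.70, 0.12], [-0.16, -0.32, -0.93], [-0.69, -0.63, 0.34]]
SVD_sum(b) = [[-3.51, 3.51, -0.61], [-1.29, 1.29, -0.22], [-3.56, 3.56, -0.61]] + [[-0.40, -0.80, -2.31], [0.77, 1.54, 4.44], [0.12, 0.23, 0.67]] + [[0.26,0.24,-0.13], [0.19,0.17,-0.09], [-0.33,-0.3,0.16]]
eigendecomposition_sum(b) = [[-3.78, 2.30, -3.11], [1.00, -0.61, 0.83], [-2.62, 1.6, -2.16]] + [[0.35, 0.2, -0.43], [0.35, 0.2, -0.43], [-0.16, -0.10, 0.2]] + [[-0.22,0.44,0.49],[-1.69,3.41,3.73],[-0.98,1.99,2.18]]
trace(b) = -0.43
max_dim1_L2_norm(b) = 5.6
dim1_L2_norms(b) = [5.6, 5.12, 5.14]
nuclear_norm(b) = 13.44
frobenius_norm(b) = 9.16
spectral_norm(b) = 7.35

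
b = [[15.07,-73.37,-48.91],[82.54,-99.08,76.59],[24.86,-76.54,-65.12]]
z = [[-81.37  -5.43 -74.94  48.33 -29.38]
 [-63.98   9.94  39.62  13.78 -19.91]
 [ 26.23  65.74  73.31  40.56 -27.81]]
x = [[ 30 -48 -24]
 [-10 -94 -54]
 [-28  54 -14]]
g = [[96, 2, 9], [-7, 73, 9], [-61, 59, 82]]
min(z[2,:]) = -27.81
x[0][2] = -24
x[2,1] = 54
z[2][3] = 40.56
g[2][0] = -61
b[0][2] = -48.91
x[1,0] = -10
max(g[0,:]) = 96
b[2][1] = -76.54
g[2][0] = -61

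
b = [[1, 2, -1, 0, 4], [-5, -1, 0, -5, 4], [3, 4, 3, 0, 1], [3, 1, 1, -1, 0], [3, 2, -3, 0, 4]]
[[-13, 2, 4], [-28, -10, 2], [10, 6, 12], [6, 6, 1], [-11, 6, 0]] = b@[[1, 2, -1], [3, 0, 3], [0, 0, 1], [0, 0, 0], [-5, 0, 0]]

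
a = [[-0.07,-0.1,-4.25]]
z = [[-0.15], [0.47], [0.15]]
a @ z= [[-0.67]]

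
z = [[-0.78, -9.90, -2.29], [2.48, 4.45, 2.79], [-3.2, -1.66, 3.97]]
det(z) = 145.28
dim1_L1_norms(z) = [12.97, 9.72, 8.83]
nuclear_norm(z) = 19.19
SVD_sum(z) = [[-1.91, -9.61, -2.56], [1.02, 5.12, 1.36], [-0.22, -1.12, -0.3]] + [[0.21, 0.04, -0.31], [-0.24, -0.05, 0.36], [-2.9, -0.57, 4.32]] + [[0.92, -0.33, 0.57], [1.71, -0.62, 1.07], [-0.08, 0.03, -0.05]]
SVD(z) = [[-0.88, -0.07, 0.47], [0.47, 0.08, 0.88], [-0.10, 0.99, -0.04]] @ diag([11.529336602760399, 5.26282073892123, 2.3943924845834754]) @ [[0.19, 0.95, 0.25], [-0.55, -0.11, 0.82], [0.81, -0.3, 0.51]]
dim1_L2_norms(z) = [10.19, 5.81, 5.36]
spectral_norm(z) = 11.53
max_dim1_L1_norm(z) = 12.97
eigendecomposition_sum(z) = [[-0.88+2.21j, (-3.91+1.45j), 0.71+1.38j],[1.45-0.06j, (1.78+1.83j), (0.59-0.74j)],[-1.04+0.61j, (-2.02-0.64j), (-0.15+0.77j)]] + [[(-0.88-2.21j), (-3.91-1.45j), 0.71-1.38j],  [(1.45+0.06j), (1.78-1.83j), (0.59+0.74j)],  [-1.04-0.61j, (-2.02+0.64j), -0.15-0.77j]] + [[0.97+0.00j, (-2.07-0j), -3.71-0.00j], [-0.42-0.00j, 0.90+0.00j, (1.6+0j)], [-1.12-0.00j, (2.38+0j), (4.26+0j)]]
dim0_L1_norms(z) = [6.46, 16.01, 9.05]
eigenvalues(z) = [(0.75+4.81j), (0.75-4.81j), (6.13+0j)]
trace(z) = 7.64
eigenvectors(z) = [[(-0.78+0j),-0.78-0.00j,(-0.63+0j)],[(0.19+0.44j),(0.19-0.44j),(0.27+0j)],[-0.31-0.24j,(-0.31+0.24j),0.73+0.00j]]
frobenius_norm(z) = 12.90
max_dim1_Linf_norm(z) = 9.9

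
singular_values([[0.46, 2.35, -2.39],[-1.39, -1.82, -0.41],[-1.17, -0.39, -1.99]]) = [3.71, 2.93, 0.0]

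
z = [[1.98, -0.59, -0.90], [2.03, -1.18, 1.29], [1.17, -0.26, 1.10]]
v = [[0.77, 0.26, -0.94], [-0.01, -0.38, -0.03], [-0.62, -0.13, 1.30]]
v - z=[[-1.21,0.85,-0.04], [-2.04,0.8,-1.32], [-1.79,0.13,0.2]]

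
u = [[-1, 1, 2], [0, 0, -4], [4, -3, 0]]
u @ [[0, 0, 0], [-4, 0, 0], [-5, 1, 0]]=[[-14, 2, 0], [20, -4, 0], [12, 0, 0]]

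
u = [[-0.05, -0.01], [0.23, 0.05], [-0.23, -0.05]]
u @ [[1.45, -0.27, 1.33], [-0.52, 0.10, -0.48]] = [[-0.07, 0.01, -0.06], [0.31, -0.06, 0.28], [-0.31, 0.06, -0.28]]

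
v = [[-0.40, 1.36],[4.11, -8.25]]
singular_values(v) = [9.32, 0.25]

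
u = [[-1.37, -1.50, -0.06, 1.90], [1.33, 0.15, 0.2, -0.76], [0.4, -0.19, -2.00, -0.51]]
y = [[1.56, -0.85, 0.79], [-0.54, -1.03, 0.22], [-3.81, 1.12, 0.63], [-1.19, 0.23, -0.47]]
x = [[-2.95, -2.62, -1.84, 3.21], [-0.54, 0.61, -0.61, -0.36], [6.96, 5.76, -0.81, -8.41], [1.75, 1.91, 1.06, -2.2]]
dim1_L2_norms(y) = [1.94, 1.18, 4.02, 1.3]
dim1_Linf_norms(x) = [3.21, 0.61, 8.41, 2.2]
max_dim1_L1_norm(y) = 5.56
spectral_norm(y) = 4.51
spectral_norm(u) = 3.12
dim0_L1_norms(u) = [3.1, 1.84, 2.26, 3.17]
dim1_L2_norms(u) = [2.78, 1.55, 2.11]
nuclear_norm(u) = 5.99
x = y @ u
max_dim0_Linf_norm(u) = 2.0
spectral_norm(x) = 13.77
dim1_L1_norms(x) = [10.62, 2.12, 21.94, 6.92]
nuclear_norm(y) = 6.80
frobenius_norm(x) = 14.00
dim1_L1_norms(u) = [4.83, 2.44, 3.1]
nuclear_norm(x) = 17.05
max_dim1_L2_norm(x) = 12.37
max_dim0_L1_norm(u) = 3.17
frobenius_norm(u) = 3.82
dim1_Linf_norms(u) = [1.9, 1.33, 2.0]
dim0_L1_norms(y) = [7.1, 3.23, 2.11]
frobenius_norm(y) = 4.80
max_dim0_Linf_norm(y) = 3.81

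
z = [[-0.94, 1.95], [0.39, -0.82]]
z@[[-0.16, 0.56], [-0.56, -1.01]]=[[-0.94,-2.50], [0.4,1.05]]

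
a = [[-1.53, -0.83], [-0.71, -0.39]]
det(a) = 0.007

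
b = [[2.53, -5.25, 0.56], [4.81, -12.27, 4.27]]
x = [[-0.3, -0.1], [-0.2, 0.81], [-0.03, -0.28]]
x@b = [[-1.24, 2.80, -0.60], [3.39, -8.89, 3.35], [-1.42, 3.59, -1.21]]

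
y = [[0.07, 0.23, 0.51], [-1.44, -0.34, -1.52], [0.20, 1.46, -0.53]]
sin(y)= [[0.27, 0.45, 0.66],[-2.12, -0.68, -2.16],[-0.05, 1.97, -0.86]]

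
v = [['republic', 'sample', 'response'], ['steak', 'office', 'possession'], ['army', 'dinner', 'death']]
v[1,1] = 'office'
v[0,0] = 'republic'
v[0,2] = 'response'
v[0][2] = 'response'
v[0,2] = 'response'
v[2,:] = ['army', 'dinner', 'death']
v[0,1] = 'sample'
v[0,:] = ['republic', 'sample', 'response']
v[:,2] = ['response', 'possession', 'death']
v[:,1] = ['sample', 'office', 'dinner']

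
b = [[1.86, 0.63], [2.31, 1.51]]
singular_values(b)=[3.36, 0.4]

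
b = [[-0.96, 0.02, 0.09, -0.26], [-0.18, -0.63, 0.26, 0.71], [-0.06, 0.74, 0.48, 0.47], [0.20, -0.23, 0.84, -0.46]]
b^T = [[-0.96, -0.18, -0.06, 0.20], [0.02, -0.63, 0.74, -0.23], [0.09, 0.26, 0.48, 0.84], [-0.26, 0.71, 0.47, -0.46]]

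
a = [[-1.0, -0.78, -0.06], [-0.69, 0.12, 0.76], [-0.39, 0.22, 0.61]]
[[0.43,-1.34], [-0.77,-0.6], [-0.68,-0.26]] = a@[[0.05, 0.92], [-0.55, 0.54], [-0.88, -0.04]]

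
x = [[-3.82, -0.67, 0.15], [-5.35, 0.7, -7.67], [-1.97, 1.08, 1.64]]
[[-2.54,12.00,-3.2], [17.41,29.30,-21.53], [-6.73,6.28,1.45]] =x@[[0.68, -3.45, 0.95], [-0.72, 1.47, -0.16], [-2.81, -1.28, 2.13]]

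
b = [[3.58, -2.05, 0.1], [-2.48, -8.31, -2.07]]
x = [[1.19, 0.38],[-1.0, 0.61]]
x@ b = [[3.32, -5.6, -0.67], [-5.09, -3.02, -1.36]]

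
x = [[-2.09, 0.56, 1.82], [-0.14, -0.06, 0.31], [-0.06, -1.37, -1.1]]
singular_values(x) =[3.04, 1.39, 0.18]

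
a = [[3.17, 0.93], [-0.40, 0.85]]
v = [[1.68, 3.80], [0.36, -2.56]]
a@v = [[5.66, 9.67], [-0.37, -3.70]]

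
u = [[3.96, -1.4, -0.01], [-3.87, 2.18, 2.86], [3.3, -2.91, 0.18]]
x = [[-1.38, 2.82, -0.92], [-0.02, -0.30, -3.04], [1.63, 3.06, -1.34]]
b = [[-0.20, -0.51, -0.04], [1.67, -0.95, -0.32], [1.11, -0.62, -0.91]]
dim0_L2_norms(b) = [2.02, 1.24, 0.97]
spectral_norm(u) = 7.63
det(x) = -27.83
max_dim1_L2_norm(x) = 3.72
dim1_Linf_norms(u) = [3.96, 3.87, 3.3]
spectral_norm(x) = 4.60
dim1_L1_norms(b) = [0.75, 2.94, 2.64]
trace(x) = -3.02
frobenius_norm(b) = 2.56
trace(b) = -2.06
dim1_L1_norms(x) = [5.12, 3.36, 6.03]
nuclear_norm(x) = 9.58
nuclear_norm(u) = 11.10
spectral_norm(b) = 2.44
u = x @ b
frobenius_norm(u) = 8.06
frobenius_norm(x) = 5.82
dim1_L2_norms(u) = [4.2, 5.28, 4.4]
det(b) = -0.73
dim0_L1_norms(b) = [2.98, 2.08, 1.27]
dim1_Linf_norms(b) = [0.51, 1.67, 1.11]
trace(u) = 6.32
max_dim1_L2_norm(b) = 1.95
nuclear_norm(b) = 3.53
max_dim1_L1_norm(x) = 6.03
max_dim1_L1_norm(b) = 2.94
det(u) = 20.28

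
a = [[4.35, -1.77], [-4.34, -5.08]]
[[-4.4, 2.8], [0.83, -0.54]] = a@ [[-0.80,0.51],[0.52,-0.33]]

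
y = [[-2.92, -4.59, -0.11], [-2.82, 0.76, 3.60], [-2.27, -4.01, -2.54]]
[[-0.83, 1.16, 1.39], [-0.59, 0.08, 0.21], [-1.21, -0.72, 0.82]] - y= [[2.09, 5.75, 1.50], [2.23, -0.68, -3.39], [1.06, 3.29, 3.36]]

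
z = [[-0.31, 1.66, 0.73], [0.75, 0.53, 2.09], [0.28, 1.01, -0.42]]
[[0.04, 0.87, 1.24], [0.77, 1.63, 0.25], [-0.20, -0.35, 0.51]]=z @ [[0.15, -0.29, -0.37], [-0.10, 0.09, 0.64], [0.34, 0.86, 0.09]]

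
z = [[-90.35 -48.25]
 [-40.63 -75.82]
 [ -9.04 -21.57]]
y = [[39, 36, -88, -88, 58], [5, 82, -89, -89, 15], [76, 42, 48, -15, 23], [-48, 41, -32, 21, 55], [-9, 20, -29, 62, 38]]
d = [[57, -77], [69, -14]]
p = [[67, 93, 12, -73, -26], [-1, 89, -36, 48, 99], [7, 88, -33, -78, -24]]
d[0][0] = 57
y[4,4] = 38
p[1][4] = 99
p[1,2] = -36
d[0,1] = -77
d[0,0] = 57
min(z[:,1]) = -75.82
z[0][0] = -90.35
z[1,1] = -75.82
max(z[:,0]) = -9.04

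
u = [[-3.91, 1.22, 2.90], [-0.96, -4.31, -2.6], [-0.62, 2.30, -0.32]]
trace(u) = -8.54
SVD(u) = [[-0.63, -0.77, -0.05], [0.72, -0.61, 0.32], [-0.28, 0.16, 0.95]] @ diag([6.1189808813885715, 4.136712680309602, 1.6329976037235527]) @ [[0.32, -0.74, -0.59], [0.85, 0.50, -0.17], [-0.42, 0.45, -0.79]]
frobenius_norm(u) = 7.56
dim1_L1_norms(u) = [8.03, 7.87, 3.24]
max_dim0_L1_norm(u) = 7.83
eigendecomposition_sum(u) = [[(-2.39+0j), (-1.04+0j), (1.14-0j)], [(-2.51+0j), (-1.09+0j), (1.2-0j)], [(1.15-0j), (0.5-0j), -0.55+0.00j]] + [[(-0.76+0.16j), (1.13+0.54j), 0.88+1.51j], [(0.77-0.64j), -1.61+0.05j, -1.90-1.21j], [-0.89-0.23j, 0.90+1.17j, (0.12+2.06j)]] + [[-0.76-0.16j, 1.13-0.54j, 0.88-1.51j], [0.77+0.64j, -1.61-0.05j, -1.90+1.21j], [-0.89+0.23j, (0.9-1.17j), 0.12-2.06j]]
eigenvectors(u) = [[(0.66+0j), (0.44+0.23j), (0.44-0.23j)], [0.69+0.00j, -0.64+0.00j, (-0.64-0j)], [-0.32+0.00j, (0.34+0.48j), 0.34-0.48j]]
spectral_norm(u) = 6.12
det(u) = -41.34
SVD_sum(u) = [[-1.23,  2.86,  2.29], [1.41,  -3.28,  -2.62], [-0.55,  1.27,  1.01]] + [[-2.71, -1.60, 0.54], [-2.15, -1.27, 0.43], [0.58, 0.34, -0.12]] + [[0.04, -0.04, 0.07], [-0.22, 0.23, -0.41], [-0.65, 0.69, -1.22]]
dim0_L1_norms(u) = [5.49, 7.83, 5.82]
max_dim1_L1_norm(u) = 8.03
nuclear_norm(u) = 11.89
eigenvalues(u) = [(-4.03+0j), (-2.25+2.27j), (-2.25-2.27j)]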